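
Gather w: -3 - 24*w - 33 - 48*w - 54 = -72*w - 90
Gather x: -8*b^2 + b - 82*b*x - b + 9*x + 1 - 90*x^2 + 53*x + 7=-8*b^2 - 90*x^2 + x*(62 - 82*b) + 8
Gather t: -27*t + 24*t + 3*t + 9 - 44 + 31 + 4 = 0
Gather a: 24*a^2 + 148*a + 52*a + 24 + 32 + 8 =24*a^2 + 200*a + 64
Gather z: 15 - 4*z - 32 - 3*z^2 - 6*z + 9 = -3*z^2 - 10*z - 8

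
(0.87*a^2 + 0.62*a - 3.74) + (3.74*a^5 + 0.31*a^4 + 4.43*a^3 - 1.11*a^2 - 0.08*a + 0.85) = 3.74*a^5 + 0.31*a^4 + 4.43*a^3 - 0.24*a^2 + 0.54*a - 2.89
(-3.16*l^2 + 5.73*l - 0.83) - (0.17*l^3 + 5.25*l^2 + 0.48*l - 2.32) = -0.17*l^3 - 8.41*l^2 + 5.25*l + 1.49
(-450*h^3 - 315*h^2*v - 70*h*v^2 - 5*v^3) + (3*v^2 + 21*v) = -450*h^3 - 315*h^2*v - 70*h*v^2 - 5*v^3 + 3*v^2 + 21*v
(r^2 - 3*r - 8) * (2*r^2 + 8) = 2*r^4 - 6*r^3 - 8*r^2 - 24*r - 64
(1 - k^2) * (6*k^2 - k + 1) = -6*k^4 + k^3 + 5*k^2 - k + 1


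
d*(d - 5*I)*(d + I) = d^3 - 4*I*d^2 + 5*d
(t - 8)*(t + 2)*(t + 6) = t^3 - 52*t - 96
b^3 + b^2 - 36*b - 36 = (b - 6)*(b + 1)*(b + 6)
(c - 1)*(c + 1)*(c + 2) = c^3 + 2*c^2 - c - 2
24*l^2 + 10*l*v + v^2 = (4*l + v)*(6*l + v)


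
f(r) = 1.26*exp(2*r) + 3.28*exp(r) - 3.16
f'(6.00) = 411465.32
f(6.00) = 206391.12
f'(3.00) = 1082.52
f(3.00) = 571.04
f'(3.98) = 7393.00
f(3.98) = 3781.11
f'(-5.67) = 0.01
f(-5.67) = -3.15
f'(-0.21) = 4.31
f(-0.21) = 0.33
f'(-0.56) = 2.70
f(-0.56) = -0.88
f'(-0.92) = 1.71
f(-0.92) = -1.65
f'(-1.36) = 1.01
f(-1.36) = -2.24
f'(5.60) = 185175.71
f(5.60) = 93028.20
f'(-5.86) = 0.01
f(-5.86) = -3.15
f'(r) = 2.52*exp(2*r) + 3.28*exp(r)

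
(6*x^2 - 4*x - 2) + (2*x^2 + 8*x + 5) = 8*x^2 + 4*x + 3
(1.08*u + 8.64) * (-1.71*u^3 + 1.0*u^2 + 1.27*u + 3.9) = -1.8468*u^4 - 13.6944*u^3 + 10.0116*u^2 + 15.1848*u + 33.696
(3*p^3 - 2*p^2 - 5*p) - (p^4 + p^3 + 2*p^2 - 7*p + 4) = -p^4 + 2*p^3 - 4*p^2 + 2*p - 4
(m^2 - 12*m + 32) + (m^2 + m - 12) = 2*m^2 - 11*m + 20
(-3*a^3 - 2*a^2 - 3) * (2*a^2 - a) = -6*a^5 - a^4 + 2*a^3 - 6*a^2 + 3*a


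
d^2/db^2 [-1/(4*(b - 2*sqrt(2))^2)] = -3/(2*(b - 2*sqrt(2))^4)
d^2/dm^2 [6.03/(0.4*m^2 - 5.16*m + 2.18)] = (-1.9296*m^2 + 24.89184*m + 6.03*(0.8*m - 5.16)*(1.6*m - 10.32) - 10.51632)/(0.4*m^2 - 5.16*m + 2.18)^3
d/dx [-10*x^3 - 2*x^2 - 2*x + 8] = -30*x^2 - 4*x - 2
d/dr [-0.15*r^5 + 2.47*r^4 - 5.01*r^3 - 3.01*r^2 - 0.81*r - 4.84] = -0.75*r^4 + 9.88*r^3 - 15.03*r^2 - 6.02*r - 0.81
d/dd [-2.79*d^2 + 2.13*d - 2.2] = 2.13 - 5.58*d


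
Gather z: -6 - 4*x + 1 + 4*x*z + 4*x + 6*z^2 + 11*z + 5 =6*z^2 + z*(4*x + 11)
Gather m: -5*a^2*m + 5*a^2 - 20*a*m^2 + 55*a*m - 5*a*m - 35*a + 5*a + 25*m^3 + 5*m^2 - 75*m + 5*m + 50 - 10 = 5*a^2 - 30*a + 25*m^3 + m^2*(5 - 20*a) + m*(-5*a^2 + 50*a - 70) + 40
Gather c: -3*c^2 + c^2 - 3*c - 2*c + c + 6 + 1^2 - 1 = -2*c^2 - 4*c + 6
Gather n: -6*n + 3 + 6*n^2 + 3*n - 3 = 6*n^2 - 3*n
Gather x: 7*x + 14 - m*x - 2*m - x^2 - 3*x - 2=-2*m - x^2 + x*(4 - m) + 12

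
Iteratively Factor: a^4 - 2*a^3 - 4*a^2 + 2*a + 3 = (a + 1)*(a^3 - 3*a^2 - a + 3) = (a - 1)*(a + 1)*(a^2 - 2*a - 3) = (a - 3)*(a - 1)*(a + 1)*(a + 1)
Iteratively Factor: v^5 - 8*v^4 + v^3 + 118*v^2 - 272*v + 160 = (v - 4)*(v^4 - 4*v^3 - 15*v^2 + 58*v - 40) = (v - 4)*(v - 2)*(v^3 - 2*v^2 - 19*v + 20) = (v - 4)*(v - 2)*(v - 1)*(v^2 - v - 20) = (v - 4)*(v - 2)*(v - 1)*(v + 4)*(v - 5)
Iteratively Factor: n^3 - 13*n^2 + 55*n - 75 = (n - 3)*(n^2 - 10*n + 25) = (n - 5)*(n - 3)*(n - 5)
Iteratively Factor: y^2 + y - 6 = (y - 2)*(y + 3)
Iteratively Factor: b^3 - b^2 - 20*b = (b - 5)*(b^2 + 4*b) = b*(b - 5)*(b + 4)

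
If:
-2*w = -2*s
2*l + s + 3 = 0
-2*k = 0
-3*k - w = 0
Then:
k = 0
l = -3/2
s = 0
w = 0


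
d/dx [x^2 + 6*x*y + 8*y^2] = 2*x + 6*y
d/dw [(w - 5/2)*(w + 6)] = 2*w + 7/2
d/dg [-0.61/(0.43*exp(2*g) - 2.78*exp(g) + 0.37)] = (0.5246*exp(g) - 1.6958)*exp(g)/(0.43*exp(2*g) - 2.78*exp(g) + 0.37)^2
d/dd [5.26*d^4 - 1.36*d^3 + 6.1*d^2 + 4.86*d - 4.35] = 21.04*d^3 - 4.08*d^2 + 12.2*d + 4.86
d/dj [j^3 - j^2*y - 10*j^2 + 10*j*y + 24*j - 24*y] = 3*j^2 - 2*j*y - 20*j + 10*y + 24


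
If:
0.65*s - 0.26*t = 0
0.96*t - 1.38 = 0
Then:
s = 0.58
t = 1.44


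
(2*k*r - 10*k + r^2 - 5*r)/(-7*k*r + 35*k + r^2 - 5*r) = (2*k + r)/(-7*k + r)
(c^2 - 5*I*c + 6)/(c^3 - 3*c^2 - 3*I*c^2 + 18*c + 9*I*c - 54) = (c + I)/(c^2 + 3*c*(-1 + I) - 9*I)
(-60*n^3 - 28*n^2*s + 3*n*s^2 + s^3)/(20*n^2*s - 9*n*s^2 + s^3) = (12*n^2 + 8*n*s + s^2)/(s*(-4*n + s))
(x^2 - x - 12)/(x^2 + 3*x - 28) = (x + 3)/(x + 7)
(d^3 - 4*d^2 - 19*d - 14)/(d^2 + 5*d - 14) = (d^3 - 4*d^2 - 19*d - 14)/(d^2 + 5*d - 14)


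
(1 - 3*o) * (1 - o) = 3*o^2 - 4*o + 1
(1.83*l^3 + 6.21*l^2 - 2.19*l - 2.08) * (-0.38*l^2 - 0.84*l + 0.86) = -0.6954*l^5 - 3.897*l^4 - 2.8104*l^3 + 7.9706*l^2 - 0.1362*l - 1.7888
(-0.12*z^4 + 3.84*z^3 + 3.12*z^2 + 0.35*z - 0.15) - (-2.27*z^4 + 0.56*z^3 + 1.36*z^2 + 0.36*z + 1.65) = 2.15*z^4 + 3.28*z^3 + 1.76*z^2 - 0.01*z - 1.8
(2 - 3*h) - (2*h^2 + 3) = -2*h^2 - 3*h - 1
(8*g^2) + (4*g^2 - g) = 12*g^2 - g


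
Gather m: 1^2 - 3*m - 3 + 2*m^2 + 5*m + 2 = 2*m^2 + 2*m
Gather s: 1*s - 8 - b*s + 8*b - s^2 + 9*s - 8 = 8*b - s^2 + s*(10 - b) - 16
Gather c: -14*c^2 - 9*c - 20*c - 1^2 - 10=-14*c^2 - 29*c - 11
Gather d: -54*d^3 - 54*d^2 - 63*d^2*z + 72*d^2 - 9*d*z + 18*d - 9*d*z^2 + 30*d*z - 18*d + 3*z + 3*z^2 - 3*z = -54*d^3 + d^2*(18 - 63*z) + d*(-9*z^2 + 21*z) + 3*z^2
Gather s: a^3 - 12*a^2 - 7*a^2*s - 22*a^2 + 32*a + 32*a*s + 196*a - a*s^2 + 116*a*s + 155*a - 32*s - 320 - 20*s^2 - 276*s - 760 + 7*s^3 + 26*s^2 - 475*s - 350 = a^3 - 34*a^2 + 383*a + 7*s^3 + s^2*(6 - a) + s*(-7*a^2 + 148*a - 783) - 1430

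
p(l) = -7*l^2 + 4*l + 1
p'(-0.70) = 13.80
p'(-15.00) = 214.00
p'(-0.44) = 10.16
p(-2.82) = -65.95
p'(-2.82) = 43.48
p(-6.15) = -288.36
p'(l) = 4 - 14*l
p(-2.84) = -66.82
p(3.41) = -66.76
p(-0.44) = -2.12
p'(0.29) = -0.06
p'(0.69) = -5.66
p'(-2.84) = 43.76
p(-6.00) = -275.00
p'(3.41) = -43.74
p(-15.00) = -1634.00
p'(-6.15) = 90.10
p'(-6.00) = 88.00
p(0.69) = 0.43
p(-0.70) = -5.23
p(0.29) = 1.57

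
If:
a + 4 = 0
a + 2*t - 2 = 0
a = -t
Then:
No Solution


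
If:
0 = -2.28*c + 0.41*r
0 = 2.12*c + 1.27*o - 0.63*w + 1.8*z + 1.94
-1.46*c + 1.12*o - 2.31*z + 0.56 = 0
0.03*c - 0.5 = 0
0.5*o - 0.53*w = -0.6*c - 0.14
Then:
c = 16.67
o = -4.32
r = 92.68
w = 15.05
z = -12.39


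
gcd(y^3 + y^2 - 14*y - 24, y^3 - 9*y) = y + 3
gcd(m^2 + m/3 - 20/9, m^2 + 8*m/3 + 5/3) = m + 5/3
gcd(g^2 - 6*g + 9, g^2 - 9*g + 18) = g - 3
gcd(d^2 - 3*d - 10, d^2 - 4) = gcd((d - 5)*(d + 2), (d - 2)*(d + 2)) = d + 2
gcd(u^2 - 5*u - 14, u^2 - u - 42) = u - 7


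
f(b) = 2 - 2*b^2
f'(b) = -4*b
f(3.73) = -25.83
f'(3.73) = -14.92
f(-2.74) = -13.02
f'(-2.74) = 10.96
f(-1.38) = -1.81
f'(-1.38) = 5.52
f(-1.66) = -3.51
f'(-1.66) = 6.64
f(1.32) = -1.48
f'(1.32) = -5.28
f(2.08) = -6.65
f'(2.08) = -8.32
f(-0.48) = 1.54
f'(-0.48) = 1.92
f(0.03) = 2.00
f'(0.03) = -0.12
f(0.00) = 2.00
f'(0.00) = 0.00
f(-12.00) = -286.00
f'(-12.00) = 48.00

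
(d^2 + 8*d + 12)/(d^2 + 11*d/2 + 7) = 2*(d + 6)/(2*d + 7)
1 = 1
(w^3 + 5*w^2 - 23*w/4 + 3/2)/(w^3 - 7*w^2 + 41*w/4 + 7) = (4*w^3 + 20*w^2 - 23*w + 6)/(4*w^3 - 28*w^2 + 41*w + 28)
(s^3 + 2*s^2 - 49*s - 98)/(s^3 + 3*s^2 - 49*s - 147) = (s + 2)/(s + 3)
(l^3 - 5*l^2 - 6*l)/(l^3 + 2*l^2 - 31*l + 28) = l*(l^2 - 5*l - 6)/(l^3 + 2*l^2 - 31*l + 28)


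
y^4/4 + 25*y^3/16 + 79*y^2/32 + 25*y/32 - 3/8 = (y/4 + 1/4)*(y - 1/4)*(y + 3/2)*(y + 4)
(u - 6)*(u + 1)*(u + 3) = u^3 - 2*u^2 - 21*u - 18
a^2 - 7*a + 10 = (a - 5)*(a - 2)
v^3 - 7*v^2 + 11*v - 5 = (v - 5)*(v - 1)^2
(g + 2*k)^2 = g^2 + 4*g*k + 4*k^2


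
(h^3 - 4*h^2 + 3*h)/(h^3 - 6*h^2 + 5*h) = (h - 3)/(h - 5)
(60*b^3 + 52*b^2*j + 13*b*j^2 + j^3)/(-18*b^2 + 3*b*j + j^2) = (-10*b^2 - 7*b*j - j^2)/(3*b - j)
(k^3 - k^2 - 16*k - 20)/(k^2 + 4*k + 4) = k - 5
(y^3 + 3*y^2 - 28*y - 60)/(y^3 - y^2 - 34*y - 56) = (y^2 + y - 30)/(y^2 - 3*y - 28)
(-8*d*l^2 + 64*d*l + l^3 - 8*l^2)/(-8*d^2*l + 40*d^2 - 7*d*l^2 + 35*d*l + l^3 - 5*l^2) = l*(l - 8)/(d*l - 5*d + l^2 - 5*l)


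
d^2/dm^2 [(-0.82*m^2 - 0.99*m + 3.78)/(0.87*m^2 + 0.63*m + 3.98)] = (-0.599777999999999*m^3 + 34.202484*m^2 + 32.998752*m - 44.190296)/(0.658503*m^6 + 1.430541*m^5 + 10.073295*m^4 + 13.338675*m^3 + 46.08243*m^2 + 29.938356*m + 63.044792)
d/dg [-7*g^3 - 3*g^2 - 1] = 3*g*(-7*g - 2)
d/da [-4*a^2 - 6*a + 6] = -8*a - 6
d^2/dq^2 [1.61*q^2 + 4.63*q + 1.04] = 3.22000000000000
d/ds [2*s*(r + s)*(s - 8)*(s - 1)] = 6*r*s^2 - 36*r*s + 16*r + 8*s^3 - 54*s^2 + 32*s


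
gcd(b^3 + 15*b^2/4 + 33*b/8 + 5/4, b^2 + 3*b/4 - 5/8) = b + 5/4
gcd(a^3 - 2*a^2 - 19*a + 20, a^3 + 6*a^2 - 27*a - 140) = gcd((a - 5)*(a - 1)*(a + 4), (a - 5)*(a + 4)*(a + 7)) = a^2 - a - 20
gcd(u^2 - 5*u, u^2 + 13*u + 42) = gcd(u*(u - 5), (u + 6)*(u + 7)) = 1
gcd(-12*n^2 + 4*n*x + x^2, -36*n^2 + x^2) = 6*n + x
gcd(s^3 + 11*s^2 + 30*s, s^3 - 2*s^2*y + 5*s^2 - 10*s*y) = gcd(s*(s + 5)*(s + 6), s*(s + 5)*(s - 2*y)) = s^2 + 5*s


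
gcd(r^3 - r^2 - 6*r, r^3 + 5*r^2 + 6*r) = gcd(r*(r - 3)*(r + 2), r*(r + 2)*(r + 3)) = r^2 + 2*r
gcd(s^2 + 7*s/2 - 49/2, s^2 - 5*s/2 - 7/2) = s - 7/2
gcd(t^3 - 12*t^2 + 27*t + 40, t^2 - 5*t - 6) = t + 1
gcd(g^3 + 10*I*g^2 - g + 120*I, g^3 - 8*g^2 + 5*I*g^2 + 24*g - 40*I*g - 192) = g^2 + 5*I*g + 24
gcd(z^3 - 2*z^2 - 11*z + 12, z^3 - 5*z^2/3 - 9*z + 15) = z + 3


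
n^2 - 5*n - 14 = (n - 7)*(n + 2)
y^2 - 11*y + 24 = (y - 8)*(y - 3)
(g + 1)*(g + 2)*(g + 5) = g^3 + 8*g^2 + 17*g + 10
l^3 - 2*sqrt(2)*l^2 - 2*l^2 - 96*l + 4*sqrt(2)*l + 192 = (l - 2)*(l - 8*sqrt(2))*(l + 6*sqrt(2))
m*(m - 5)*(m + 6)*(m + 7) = m^4 + 8*m^3 - 23*m^2 - 210*m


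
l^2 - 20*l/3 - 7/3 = (l - 7)*(l + 1/3)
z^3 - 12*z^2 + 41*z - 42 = (z - 7)*(z - 3)*(z - 2)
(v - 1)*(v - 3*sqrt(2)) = v^2 - 3*sqrt(2)*v - v + 3*sqrt(2)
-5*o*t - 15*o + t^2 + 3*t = (-5*o + t)*(t + 3)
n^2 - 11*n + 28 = (n - 7)*(n - 4)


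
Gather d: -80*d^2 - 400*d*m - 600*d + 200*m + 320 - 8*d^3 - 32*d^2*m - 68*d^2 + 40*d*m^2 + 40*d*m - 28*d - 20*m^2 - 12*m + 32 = -8*d^3 + d^2*(-32*m - 148) + d*(40*m^2 - 360*m - 628) - 20*m^2 + 188*m + 352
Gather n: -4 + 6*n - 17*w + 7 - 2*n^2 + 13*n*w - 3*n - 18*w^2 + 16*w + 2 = -2*n^2 + n*(13*w + 3) - 18*w^2 - w + 5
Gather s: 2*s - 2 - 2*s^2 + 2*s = -2*s^2 + 4*s - 2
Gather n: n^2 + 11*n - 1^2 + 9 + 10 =n^2 + 11*n + 18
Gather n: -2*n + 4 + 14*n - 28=12*n - 24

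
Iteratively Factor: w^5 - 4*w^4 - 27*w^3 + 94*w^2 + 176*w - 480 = (w - 4)*(w^4 - 27*w^2 - 14*w + 120) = (w - 4)*(w + 4)*(w^3 - 4*w^2 - 11*w + 30) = (w - 4)*(w - 2)*(w + 4)*(w^2 - 2*w - 15) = (w - 5)*(w - 4)*(w - 2)*(w + 4)*(w + 3)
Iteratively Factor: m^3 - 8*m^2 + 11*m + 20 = (m - 5)*(m^2 - 3*m - 4) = (m - 5)*(m - 4)*(m + 1)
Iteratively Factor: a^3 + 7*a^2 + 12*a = (a)*(a^2 + 7*a + 12) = a*(a + 3)*(a + 4)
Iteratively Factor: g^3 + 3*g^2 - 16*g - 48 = (g + 4)*(g^2 - g - 12) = (g + 3)*(g + 4)*(g - 4)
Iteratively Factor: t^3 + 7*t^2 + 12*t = (t + 4)*(t^2 + 3*t) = (t + 3)*(t + 4)*(t)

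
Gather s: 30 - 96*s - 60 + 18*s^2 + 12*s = 18*s^2 - 84*s - 30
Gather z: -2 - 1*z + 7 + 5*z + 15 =4*z + 20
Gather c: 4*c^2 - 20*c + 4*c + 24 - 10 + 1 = 4*c^2 - 16*c + 15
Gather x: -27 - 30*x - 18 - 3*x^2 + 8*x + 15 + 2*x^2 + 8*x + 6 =-x^2 - 14*x - 24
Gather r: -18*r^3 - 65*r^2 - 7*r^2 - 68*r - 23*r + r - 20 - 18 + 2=-18*r^3 - 72*r^2 - 90*r - 36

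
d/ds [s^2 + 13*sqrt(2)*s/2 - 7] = 2*s + 13*sqrt(2)/2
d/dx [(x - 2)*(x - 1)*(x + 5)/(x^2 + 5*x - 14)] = (x^2 + 14*x + 33)/(x^2 + 14*x + 49)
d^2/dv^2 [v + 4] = 0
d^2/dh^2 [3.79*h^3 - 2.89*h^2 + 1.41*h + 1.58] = 22.74*h - 5.78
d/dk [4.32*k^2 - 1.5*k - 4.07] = 8.64*k - 1.5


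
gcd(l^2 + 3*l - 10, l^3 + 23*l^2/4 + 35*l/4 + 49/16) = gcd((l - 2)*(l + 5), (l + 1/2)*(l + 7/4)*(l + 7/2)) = 1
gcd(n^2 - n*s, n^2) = n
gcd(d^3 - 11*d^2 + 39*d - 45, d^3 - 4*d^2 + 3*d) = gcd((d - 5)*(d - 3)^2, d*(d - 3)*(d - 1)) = d - 3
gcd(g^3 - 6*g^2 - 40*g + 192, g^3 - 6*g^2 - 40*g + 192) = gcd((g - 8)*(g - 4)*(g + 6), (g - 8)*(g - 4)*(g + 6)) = g^3 - 6*g^2 - 40*g + 192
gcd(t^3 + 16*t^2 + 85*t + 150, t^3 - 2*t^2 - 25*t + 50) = t + 5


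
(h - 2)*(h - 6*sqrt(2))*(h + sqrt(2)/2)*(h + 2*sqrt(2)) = h^4 - 7*sqrt(2)*h^3/2 - 2*h^3 - 28*h^2 + 7*sqrt(2)*h^2 - 12*sqrt(2)*h + 56*h + 24*sqrt(2)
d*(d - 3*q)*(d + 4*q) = d^3 + d^2*q - 12*d*q^2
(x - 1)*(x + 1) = x^2 - 1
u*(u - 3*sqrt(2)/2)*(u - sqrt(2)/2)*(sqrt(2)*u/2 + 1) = sqrt(2)*u^4/2 - u^3 - 5*sqrt(2)*u^2/4 + 3*u/2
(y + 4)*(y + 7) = y^2 + 11*y + 28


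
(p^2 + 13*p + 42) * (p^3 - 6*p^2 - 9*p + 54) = p^5 + 7*p^4 - 45*p^3 - 315*p^2 + 324*p + 2268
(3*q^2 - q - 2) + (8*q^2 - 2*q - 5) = 11*q^2 - 3*q - 7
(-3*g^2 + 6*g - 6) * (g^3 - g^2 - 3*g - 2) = -3*g^5 + 9*g^4 - 3*g^3 - 6*g^2 + 6*g + 12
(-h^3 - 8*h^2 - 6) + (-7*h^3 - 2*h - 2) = -8*h^3 - 8*h^2 - 2*h - 8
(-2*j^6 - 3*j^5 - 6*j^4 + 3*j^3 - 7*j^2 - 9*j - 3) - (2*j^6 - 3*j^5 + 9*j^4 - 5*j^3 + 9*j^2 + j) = -4*j^6 - 15*j^4 + 8*j^3 - 16*j^2 - 10*j - 3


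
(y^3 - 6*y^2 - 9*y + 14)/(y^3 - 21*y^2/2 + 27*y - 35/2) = 2*(y + 2)/(2*y - 5)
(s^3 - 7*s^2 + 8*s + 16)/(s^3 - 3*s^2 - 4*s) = (s - 4)/s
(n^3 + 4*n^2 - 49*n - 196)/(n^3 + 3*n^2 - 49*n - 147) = (n + 4)/(n + 3)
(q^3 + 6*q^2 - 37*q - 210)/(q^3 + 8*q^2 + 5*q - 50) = (q^2 + q - 42)/(q^2 + 3*q - 10)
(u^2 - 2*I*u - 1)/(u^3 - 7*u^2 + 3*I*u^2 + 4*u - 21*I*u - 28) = (u - I)/(u^2 + u*(-7 + 4*I) - 28*I)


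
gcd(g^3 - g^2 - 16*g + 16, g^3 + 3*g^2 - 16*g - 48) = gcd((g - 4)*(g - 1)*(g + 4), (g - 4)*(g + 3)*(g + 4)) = g^2 - 16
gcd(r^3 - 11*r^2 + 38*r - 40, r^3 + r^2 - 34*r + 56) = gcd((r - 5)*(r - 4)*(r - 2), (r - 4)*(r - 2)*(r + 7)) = r^2 - 6*r + 8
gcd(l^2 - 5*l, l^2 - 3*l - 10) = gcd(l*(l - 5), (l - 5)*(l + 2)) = l - 5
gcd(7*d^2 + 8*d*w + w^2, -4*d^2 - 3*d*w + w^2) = d + w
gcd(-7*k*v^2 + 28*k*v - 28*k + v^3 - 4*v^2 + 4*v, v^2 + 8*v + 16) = 1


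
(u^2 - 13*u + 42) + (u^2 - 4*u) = 2*u^2 - 17*u + 42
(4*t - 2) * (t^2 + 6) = 4*t^3 - 2*t^2 + 24*t - 12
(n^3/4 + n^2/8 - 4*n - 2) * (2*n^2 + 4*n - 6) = n^5/2 + 5*n^4/4 - 9*n^3 - 83*n^2/4 + 16*n + 12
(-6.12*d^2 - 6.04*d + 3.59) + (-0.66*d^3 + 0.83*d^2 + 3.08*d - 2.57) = -0.66*d^3 - 5.29*d^2 - 2.96*d + 1.02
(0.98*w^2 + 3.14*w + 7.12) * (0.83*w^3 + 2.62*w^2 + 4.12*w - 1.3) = 0.8134*w^5 + 5.1738*w^4 + 18.174*w^3 + 30.3172*w^2 + 25.2524*w - 9.256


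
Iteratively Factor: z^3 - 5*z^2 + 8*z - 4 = (z - 2)*(z^2 - 3*z + 2) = (z - 2)*(z - 1)*(z - 2)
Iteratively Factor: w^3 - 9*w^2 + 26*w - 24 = (w - 4)*(w^2 - 5*w + 6) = (w - 4)*(w - 3)*(w - 2)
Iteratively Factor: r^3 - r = (r)*(r^2 - 1) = r*(r - 1)*(r + 1)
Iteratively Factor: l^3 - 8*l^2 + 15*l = (l - 3)*(l^2 - 5*l) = (l - 5)*(l - 3)*(l)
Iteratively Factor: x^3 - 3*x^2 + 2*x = (x - 1)*(x^2 - 2*x) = x*(x - 1)*(x - 2)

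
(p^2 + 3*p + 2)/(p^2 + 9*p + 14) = (p + 1)/(p + 7)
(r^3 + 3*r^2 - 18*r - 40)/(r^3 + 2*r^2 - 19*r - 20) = (r + 2)/(r + 1)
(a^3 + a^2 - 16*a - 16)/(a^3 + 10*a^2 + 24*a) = (a^2 - 3*a - 4)/(a*(a + 6))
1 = 1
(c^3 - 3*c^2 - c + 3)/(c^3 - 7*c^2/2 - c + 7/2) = 2*(c - 3)/(2*c - 7)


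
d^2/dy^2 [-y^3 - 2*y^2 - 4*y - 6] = -6*y - 4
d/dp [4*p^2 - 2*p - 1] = 8*p - 2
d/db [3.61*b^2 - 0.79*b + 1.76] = 7.22*b - 0.79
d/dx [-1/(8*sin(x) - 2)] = 2*cos(x)/(4*sin(x) - 1)^2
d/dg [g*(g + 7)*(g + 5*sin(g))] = g*(g + 7)*(5*cos(g) + 1) + g*(g + 5*sin(g)) + (g + 7)*(g + 5*sin(g))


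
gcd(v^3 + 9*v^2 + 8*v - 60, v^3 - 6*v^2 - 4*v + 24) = v - 2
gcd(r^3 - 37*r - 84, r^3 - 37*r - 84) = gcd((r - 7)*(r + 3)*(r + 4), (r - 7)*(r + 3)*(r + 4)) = r^3 - 37*r - 84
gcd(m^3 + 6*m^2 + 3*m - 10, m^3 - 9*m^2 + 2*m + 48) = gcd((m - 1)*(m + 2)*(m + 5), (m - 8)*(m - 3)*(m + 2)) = m + 2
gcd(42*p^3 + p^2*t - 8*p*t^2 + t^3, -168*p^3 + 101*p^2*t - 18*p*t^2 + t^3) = 21*p^2 - 10*p*t + t^2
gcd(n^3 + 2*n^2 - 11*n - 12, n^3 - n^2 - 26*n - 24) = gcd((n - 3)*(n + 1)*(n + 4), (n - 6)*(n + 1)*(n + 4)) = n^2 + 5*n + 4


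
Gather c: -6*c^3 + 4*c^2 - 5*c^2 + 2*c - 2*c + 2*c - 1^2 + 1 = -6*c^3 - c^2 + 2*c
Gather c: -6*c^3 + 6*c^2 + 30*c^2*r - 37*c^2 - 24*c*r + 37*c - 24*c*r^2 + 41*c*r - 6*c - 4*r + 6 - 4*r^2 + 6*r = -6*c^3 + c^2*(30*r - 31) + c*(-24*r^2 + 17*r + 31) - 4*r^2 + 2*r + 6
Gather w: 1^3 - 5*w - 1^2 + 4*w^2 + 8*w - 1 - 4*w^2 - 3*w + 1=0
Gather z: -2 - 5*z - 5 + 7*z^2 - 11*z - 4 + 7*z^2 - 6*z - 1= 14*z^2 - 22*z - 12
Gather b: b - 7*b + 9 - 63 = -6*b - 54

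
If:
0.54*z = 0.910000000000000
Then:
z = 1.69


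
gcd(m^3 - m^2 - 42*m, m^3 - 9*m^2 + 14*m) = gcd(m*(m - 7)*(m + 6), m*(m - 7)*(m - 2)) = m^2 - 7*m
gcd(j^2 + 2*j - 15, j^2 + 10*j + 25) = j + 5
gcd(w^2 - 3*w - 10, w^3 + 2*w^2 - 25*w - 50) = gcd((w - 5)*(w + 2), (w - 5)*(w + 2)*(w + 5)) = w^2 - 3*w - 10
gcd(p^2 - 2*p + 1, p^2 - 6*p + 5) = p - 1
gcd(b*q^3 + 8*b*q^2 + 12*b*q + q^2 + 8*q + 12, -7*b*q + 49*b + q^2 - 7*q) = 1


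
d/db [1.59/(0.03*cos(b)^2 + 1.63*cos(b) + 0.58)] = (0.0954*cos(b) + 2.5917)*sin(b)/(0.03*cos(b)^2 + 1.63*cos(b) + 0.58)^2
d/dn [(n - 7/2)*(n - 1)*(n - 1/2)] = 3*n^2 - 10*n + 23/4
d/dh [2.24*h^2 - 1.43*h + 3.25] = 4.48*h - 1.43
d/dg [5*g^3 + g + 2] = 15*g^2 + 1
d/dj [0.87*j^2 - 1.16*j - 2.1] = 1.74*j - 1.16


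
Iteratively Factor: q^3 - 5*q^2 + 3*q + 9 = (q - 3)*(q^2 - 2*q - 3) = (q - 3)*(q + 1)*(q - 3)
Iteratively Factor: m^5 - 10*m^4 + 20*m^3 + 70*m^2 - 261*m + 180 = (m - 4)*(m^4 - 6*m^3 - 4*m^2 + 54*m - 45) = (m - 4)*(m - 3)*(m^3 - 3*m^2 - 13*m + 15) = (m - 4)*(m - 3)*(m + 3)*(m^2 - 6*m + 5) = (m - 5)*(m - 4)*(m - 3)*(m + 3)*(m - 1)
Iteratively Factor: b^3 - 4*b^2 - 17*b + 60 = (b + 4)*(b^2 - 8*b + 15) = (b - 5)*(b + 4)*(b - 3)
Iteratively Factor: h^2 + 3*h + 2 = (h + 2)*(h + 1)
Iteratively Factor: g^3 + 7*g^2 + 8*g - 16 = (g - 1)*(g^2 + 8*g + 16) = (g - 1)*(g + 4)*(g + 4)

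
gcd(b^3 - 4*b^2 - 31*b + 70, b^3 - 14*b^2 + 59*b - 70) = b^2 - 9*b + 14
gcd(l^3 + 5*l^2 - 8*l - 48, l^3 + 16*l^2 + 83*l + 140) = l + 4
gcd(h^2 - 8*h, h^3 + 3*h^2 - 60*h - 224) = h - 8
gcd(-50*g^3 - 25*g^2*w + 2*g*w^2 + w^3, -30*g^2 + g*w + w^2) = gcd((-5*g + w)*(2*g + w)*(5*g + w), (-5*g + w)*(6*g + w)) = -5*g + w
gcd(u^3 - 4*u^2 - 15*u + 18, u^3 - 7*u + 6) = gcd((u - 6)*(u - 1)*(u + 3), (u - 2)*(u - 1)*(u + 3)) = u^2 + 2*u - 3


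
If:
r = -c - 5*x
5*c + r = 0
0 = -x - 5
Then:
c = -25/4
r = 125/4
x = -5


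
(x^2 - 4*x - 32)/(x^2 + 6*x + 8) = (x - 8)/(x + 2)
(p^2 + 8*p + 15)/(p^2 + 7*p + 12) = (p + 5)/(p + 4)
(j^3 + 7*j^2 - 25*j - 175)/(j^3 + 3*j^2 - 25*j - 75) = (j + 7)/(j + 3)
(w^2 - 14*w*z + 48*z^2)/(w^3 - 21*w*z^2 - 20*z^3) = (-w^2 + 14*w*z - 48*z^2)/(-w^3 + 21*w*z^2 + 20*z^3)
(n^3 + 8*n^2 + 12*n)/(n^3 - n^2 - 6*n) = (n + 6)/(n - 3)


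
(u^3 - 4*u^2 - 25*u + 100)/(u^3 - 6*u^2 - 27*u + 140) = (u - 5)/(u - 7)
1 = 1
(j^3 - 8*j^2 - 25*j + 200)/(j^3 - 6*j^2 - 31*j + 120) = (j - 5)/(j - 3)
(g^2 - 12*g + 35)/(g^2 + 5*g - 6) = (g^2 - 12*g + 35)/(g^2 + 5*g - 6)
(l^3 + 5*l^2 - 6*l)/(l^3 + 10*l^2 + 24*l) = (l - 1)/(l + 4)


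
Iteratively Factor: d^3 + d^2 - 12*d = (d + 4)*(d^2 - 3*d) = d*(d + 4)*(d - 3)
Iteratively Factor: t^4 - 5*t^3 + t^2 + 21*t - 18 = (t - 1)*(t^3 - 4*t^2 - 3*t + 18) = (t - 3)*(t - 1)*(t^2 - t - 6) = (t - 3)^2*(t - 1)*(t + 2)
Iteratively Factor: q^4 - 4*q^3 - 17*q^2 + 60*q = (q)*(q^3 - 4*q^2 - 17*q + 60) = q*(q - 5)*(q^2 + q - 12) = q*(q - 5)*(q + 4)*(q - 3)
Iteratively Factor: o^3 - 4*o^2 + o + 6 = (o - 2)*(o^2 - 2*o - 3) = (o - 2)*(o + 1)*(o - 3)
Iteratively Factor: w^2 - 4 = (w - 2)*(w + 2)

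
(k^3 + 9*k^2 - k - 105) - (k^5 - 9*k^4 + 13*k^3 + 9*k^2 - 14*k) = -k^5 + 9*k^4 - 12*k^3 + 13*k - 105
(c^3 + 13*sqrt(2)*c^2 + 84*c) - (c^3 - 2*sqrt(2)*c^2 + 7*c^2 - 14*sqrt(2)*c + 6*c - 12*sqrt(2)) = -7*c^2 + 15*sqrt(2)*c^2 + 14*sqrt(2)*c + 78*c + 12*sqrt(2)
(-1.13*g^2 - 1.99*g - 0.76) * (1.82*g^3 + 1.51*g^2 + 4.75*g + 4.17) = -2.0566*g^5 - 5.3281*g^4 - 9.7556*g^3 - 15.3122*g^2 - 11.9083*g - 3.1692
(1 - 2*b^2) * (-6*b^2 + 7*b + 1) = 12*b^4 - 14*b^3 - 8*b^2 + 7*b + 1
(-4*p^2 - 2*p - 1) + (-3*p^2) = -7*p^2 - 2*p - 1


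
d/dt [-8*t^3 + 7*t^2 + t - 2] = -24*t^2 + 14*t + 1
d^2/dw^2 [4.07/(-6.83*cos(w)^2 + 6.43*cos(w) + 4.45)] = (-759.444092*(1 - cos(w)^2)^2 + 536.225349*cos(w)^3 - 1042.801969*cos(w)^2 - 955.993753*cos(w) + 1343.394668)/(-6.83*cos(w)^2 + 6.43*cos(w) + 4.45)^3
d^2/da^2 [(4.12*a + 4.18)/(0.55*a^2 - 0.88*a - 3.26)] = ((2.6532 - 13.596*a)*(-0.55*a^2 + 0.88*a + 3.26) - (1.1*a - 0.88)*(2.2*a - 1.76)*(4.12*a + 4.18))/(-0.55*a^2 + 0.88*a + 3.26)^3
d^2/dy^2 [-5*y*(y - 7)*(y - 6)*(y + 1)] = -60*y^2 + 360*y - 290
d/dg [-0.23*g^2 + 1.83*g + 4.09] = 1.83 - 0.46*g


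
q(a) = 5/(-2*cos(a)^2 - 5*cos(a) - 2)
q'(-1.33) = 2.64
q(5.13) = -1.15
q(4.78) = -2.13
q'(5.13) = 1.59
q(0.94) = -0.89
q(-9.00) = 5.58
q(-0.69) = -0.71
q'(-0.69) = 0.52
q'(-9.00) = 3.48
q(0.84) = -0.80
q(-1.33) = -1.51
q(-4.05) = 15.70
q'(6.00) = 0.17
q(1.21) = -1.25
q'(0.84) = -0.74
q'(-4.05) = -98.68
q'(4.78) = 4.77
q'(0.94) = -0.93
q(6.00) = -0.58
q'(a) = 5*(-4*sin(a)*cos(a) - 5*sin(a))/(-2*cos(a)^2 - 5*cos(a) - 2)^2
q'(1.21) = -1.86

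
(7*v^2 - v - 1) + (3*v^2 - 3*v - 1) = 10*v^2 - 4*v - 2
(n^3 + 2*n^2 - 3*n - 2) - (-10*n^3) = 11*n^3 + 2*n^2 - 3*n - 2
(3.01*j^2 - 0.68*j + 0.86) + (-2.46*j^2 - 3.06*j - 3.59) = 0.55*j^2 - 3.74*j - 2.73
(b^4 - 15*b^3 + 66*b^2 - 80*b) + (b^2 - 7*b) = b^4 - 15*b^3 + 67*b^2 - 87*b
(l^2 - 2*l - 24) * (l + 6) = l^3 + 4*l^2 - 36*l - 144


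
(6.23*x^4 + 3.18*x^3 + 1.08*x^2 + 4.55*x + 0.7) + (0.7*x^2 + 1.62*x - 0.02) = 6.23*x^4 + 3.18*x^3 + 1.78*x^2 + 6.17*x + 0.68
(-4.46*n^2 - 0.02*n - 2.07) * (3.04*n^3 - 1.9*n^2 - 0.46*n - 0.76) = -13.5584*n^5 + 8.4132*n^4 - 4.2032*n^3 + 7.3318*n^2 + 0.9674*n + 1.5732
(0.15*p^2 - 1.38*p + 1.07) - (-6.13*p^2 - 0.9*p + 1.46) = 6.28*p^2 - 0.48*p - 0.39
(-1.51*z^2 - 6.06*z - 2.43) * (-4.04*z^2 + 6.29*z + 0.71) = 6.1004*z^4 + 14.9845*z^3 - 29.3723*z^2 - 19.5873*z - 1.7253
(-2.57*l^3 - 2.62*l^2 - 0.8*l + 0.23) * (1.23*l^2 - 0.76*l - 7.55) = -3.1611*l^5 - 1.2694*l^4 + 20.4107*l^3 + 20.6719*l^2 + 5.8652*l - 1.7365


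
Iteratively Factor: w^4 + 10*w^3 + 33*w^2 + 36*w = (w + 3)*(w^3 + 7*w^2 + 12*w) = (w + 3)^2*(w^2 + 4*w) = w*(w + 3)^2*(w + 4)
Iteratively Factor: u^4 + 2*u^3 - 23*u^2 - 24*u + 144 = (u - 3)*(u^3 + 5*u^2 - 8*u - 48) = (u - 3)*(u + 4)*(u^2 + u - 12) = (u - 3)^2*(u + 4)*(u + 4)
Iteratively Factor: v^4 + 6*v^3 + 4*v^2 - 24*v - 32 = (v + 2)*(v^3 + 4*v^2 - 4*v - 16) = (v - 2)*(v + 2)*(v^2 + 6*v + 8) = (v - 2)*(v + 2)^2*(v + 4)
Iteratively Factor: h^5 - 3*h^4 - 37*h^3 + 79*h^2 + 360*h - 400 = (h + 4)*(h^4 - 7*h^3 - 9*h^2 + 115*h - 100) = (h - 5)*(h + 4)*(h^3 - 2*h^2 - 19*h + 20) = (h - 5)*(h + 4)^2*(h^2 - 6*h + 5) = (h - 5)*(h - 1)*(h + 4)^2*(h - 5)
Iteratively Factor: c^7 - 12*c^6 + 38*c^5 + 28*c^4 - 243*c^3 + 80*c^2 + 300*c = (c - 5)*(c^6 - 7*c^5 + 3*c^4 + 43*c^3 - 28*c^2 - 60*c) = (c - 5)*(c + 2)*(c^5 - 9*c^4 + 21*c^3 + c^2 - 30*c) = (c - 5)*(c - 3)*(c + 2)*(c^4 - 6*c^3 + 3*c^2 + 10*c) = (c - 5)*(c - 3)*(c - 2)*(c + 2)*(c^3 - 4*c^2 - 5*c) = (c - 5)^2*(c - 3)*(c - 2)*(c + 2)*(c^2 + c) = c*(c - 5)^2*(c - 3)*(c - 2)*(c + 2)*(c + 1)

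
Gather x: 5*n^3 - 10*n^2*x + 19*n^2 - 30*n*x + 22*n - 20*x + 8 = 5*n^3 + 19*n^2 + 22*n + x*(-10*n^2 - 30*n - 20) + 8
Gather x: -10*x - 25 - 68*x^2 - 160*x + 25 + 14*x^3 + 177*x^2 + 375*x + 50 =14*x^3 + 109*x^2 + 205*x + 50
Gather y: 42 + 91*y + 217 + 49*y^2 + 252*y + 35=49*y^2 + 343*y + 294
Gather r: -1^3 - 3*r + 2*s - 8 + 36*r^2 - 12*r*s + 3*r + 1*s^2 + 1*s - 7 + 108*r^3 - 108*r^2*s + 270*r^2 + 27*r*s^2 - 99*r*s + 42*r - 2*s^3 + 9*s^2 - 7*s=108*r^3 + r^2*(306 - 108*s) + r*(27*s^2 - 111*s + 42) - 2*s^3 + 10*s^2 - 4*s - 16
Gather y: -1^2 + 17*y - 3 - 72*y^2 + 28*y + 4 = -72*y^2 + 45*y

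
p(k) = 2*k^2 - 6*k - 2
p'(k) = 4*k - 6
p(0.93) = -5.85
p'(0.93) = -2.28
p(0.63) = -4.99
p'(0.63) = -3.48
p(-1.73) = 14.37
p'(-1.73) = -12.92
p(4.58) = 12.47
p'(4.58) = 12.32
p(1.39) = -6.48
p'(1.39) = -0.44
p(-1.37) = 9.97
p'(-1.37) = -11.48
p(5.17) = 20.44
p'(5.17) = 14.68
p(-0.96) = 5.60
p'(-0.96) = -9.84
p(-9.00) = 214.00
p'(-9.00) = -42.00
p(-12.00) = 358.00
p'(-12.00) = -54.00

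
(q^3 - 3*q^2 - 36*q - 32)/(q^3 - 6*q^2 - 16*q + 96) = (q^2 - 7*q - 8)/(q^2 - 10*q + 24)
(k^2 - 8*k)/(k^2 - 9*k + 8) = k/(k - 1)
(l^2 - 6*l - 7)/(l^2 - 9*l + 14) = (l + 1)/(l - 2)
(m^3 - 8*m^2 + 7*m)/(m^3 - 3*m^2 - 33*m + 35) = m/(m + 5)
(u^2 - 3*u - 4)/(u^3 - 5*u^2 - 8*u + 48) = (u + 1)/(u^2 - u - 12)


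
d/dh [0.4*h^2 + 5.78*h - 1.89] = 0.8*h + 5.78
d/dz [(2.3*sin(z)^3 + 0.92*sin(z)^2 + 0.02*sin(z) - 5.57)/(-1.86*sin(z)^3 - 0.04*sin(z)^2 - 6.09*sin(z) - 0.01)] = (1.6192*sin(z)^4 - 27.9396*sin(z)^3 - 36.7516*sin(z)^2 - 0.464*sin(z) - 33.9215)*cos(z)/(3.4596*sin(z)^6 + 0.1488*sin(z)^5 + 22.6564*sin(z)^4 + 0.5244*sin(z)^3 + 37.0889*sin(z)^2 + 0.1218*sin(z) + 0.0001)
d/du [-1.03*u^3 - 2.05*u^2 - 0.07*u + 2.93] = -3.09*u^2 - 4.1*u - 0.07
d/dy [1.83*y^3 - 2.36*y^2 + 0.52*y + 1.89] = 5.49*y^2 - 4.72*y + 0.52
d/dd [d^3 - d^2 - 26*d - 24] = 3*d^2 - 2*d - 26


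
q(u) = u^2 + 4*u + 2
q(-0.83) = -0.63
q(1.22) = 8.37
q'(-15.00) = -26.00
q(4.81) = 44.38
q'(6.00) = 16.00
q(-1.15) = -1.28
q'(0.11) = 4.22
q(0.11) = 2.45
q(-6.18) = 15.47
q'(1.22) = 6.44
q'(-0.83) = 2.34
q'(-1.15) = 1.70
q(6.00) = 62.00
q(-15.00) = 167.00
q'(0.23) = 4.46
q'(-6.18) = -8.36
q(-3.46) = 0.13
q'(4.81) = 13.62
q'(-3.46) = -2.92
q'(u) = 2*u + 4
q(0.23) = 2.97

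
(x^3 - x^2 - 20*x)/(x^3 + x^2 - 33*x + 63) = x*(x^2 - x - 20)/(x^3 + x^2 - 33*x + 63)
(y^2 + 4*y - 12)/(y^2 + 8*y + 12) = (y - 2)/(y + 2)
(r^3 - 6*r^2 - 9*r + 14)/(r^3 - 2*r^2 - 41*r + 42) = (r + 2)/(r + 6)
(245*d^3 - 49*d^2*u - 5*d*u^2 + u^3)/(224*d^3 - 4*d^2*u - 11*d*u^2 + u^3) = (-35*d^2 + 2*d*u + u^2)/(-32*d^2 - 4*d*u + u^2)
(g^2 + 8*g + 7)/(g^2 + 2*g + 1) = (g + 7)/(g + 1)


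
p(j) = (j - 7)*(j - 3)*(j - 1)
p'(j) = (j - 7)*(j - 3) + (j - 7)*(j - 1) + (j - 3)*(j - 1) = 3*j^2 - 22*j + 31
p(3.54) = -4.75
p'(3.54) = -9.29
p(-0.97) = -62.33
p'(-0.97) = 55.16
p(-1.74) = -113.51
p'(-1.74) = 78.36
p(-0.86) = -56.43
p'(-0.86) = 52.14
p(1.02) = 0.24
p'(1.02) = 11.68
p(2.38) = 3.95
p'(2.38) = -4.37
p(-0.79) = -52.85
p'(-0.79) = 50.25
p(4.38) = -12.22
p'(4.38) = -7.81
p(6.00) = -15.00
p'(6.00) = 7.00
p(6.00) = -15.00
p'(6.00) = 7.00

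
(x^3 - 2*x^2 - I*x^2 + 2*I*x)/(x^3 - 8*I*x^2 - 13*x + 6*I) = x*(x - 2)/(x^2 - 7*I*x - 6)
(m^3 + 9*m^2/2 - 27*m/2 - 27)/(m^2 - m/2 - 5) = (-2*m^3 - 9*m^2 + 27*m + 54)/(-2*m^2 + m + 10)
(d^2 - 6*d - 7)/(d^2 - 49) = (d + 1)/(d + 7)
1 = 1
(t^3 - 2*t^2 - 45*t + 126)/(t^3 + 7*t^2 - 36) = (t^3 - 2*t^2 - 45*t + 126)/(t^3 + 7*t^2 - 36)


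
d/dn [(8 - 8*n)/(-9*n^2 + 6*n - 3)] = 8*(-3*n^2 + 6*n - 1)/(3*(9*n^4 - 12*n^3 + 10*n^2 - 4*n + 1))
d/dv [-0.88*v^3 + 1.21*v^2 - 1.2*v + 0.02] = -2.64*v^2 + 2.42*v - 1.2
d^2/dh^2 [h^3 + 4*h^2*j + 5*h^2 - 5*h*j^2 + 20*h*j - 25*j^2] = 6*h + 8*j + 10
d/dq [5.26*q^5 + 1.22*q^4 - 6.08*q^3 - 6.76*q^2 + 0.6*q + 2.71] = 26.3*q^4 + 4.88*q^3 - 18.24*q^2 - 13.52*q + 0.6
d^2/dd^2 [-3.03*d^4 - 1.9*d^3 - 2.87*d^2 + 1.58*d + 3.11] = -36.36*d^2 - 11.4*d - 5.74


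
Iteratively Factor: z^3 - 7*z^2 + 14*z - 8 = (z - 1)*(z^2 - 6*z + 8) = (z - 2)*(z - 1)*(z - 4)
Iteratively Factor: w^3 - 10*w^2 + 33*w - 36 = (w - 3)*(w^2 - 7*w + 12) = (w - 4)*(w - 3)*(w - 3)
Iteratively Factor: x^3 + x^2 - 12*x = (x)*(x^2 + x - 12) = x*(x + 4)*(x - 3)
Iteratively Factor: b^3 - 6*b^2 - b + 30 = (b + 2)*(b^2 - 8*b + 15) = (b - 5)*(b + 2)*(b - 3)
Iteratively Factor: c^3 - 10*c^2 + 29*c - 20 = (c - 1)*(c^2 - 9*c + 20) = (c - 4)*(c - 1)*(c - 5)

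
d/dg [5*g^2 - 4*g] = 10*g - 4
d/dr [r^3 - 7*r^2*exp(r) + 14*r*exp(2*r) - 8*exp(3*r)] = -7*r^2*exp(r) + 3*r^2 + 28*r*exp(2*r) - 14*r*exp(r) - 24*exp(3*r) + 14*exp(2*r)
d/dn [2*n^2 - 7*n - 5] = 4*n - 7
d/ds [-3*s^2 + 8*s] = 8 - 6*s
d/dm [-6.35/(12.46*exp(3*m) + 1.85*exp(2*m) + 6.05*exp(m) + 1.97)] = (237.363*exp(2*m) + 23.495*exp(m) + 38.4175)*exp(m)/(12.46*exp(3*m) + 1.85*exp(2*m) + 6.05*exp(m) + 1.97)^2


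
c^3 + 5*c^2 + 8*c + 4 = (c + 1)*(c + 2)^2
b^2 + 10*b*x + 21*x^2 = (b + 3*x)*(b + 7*x)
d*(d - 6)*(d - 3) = d^3 - 9*d^2 + 18*d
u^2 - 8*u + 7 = (u - 7)*(u - 1)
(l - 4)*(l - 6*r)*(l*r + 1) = l^3*r - 6*l^2*r^2 - 4*l^2*r + l^2 + 24*l*r^2 - 6*l*r - 4*l + 24*r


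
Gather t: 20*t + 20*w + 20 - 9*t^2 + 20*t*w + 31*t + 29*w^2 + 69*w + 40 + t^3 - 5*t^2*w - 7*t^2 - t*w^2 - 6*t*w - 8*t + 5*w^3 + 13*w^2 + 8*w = t^3 + t^2*(-5*w - 16) + t*(-w^2 + 14*w + 43) + 5*w^3 + 42*w^2 + 97*w + 60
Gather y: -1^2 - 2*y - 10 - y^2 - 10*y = -y^2 - 12*y - 11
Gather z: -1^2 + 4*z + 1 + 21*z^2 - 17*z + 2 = 21*z^2 - 13*z + 2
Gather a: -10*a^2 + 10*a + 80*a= -10*a^2 + 90*a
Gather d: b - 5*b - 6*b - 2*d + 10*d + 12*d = -10*b + 20*d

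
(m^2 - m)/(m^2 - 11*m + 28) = m*(m - 1)/(m^2 - 11*m + 28)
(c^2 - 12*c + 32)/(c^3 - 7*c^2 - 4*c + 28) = (c^2 - 12*c + 32)/(c^3 - 7*c^2 - 4*c + 28)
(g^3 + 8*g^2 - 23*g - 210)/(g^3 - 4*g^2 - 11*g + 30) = (g^2 + 13*g + 42)/(g^2 + g - 6)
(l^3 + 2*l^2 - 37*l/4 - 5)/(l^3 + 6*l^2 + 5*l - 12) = (l^2 - 2*l - 5/4)/(l^2 + 2*l - 3)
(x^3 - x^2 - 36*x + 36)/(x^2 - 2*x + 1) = (x^2 - 36)/(x - 1)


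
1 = 1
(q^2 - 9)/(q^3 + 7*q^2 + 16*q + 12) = (q - 3)/(q^2 + 4*q + 4)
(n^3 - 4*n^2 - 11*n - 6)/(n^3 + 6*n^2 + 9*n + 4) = (n - 6)/(n + 4)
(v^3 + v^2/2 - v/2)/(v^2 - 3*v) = (2*v^2 + v - 1)/(2*(v - 3))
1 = 1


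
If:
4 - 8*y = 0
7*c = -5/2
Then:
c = -5/14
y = 1/2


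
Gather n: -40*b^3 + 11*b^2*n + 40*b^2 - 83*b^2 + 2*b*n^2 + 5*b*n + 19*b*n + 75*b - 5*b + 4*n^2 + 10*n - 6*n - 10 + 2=-40*b^3 - 43*b^2 + 70*b + n^2*(2*b + 4) + n*(11*b^2 + 24*b + 4) - 8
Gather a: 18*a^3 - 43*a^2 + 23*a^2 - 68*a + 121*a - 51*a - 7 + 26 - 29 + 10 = 18*a^3 - 20*a^2 + 2*a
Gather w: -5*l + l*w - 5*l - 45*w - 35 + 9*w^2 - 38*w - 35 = -10*l + 9*w^2 + w*(l - 83) - 70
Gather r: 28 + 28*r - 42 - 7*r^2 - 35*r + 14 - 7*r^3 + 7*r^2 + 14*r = -7*r^3 + 7*r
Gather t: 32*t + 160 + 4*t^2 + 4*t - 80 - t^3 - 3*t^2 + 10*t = -t^3 + t^2 + 46*t + 80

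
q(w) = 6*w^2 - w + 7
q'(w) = 12*w - 1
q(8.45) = 426.96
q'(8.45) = 100.40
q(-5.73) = 209.73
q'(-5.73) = -69.76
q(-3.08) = 67.00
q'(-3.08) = -37.96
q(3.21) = 65.61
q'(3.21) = 37.52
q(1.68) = 22.25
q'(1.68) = 19.16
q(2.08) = 30.88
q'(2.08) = 23.96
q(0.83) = 10.30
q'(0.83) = 8.96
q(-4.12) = 112.97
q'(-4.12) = -50.44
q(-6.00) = 229.00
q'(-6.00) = -73.00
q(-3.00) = 64.00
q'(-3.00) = -37.00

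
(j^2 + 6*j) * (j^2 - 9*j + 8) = j^4 - 3*j^3 - 46*j^2 + 48*j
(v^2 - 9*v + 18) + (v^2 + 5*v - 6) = 2*v^2 - 4*v + 12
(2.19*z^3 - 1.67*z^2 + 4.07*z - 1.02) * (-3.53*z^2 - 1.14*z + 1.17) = -7.7307*z^5 + 3.3985*z^4 - 9.901*z^3 - 2.9931*z^2 + 5.9247*z - 1.1934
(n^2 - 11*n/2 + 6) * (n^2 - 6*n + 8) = n^4 - 23*n^3/2 + 47*n^2 - 80*n + 48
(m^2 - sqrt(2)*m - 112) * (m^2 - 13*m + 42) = m^4 - 13*m^3 - sqrt(2)*m^3 - 70*m^2 + 13*sqrt(2)*m^2 - 42*sqrt(2)*m + 1456*m - 4704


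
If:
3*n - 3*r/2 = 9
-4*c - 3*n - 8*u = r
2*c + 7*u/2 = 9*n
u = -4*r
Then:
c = -321/5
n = -6/5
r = -42/5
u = 168/5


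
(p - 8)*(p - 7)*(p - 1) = p^3 - 16*p^2 + 71*p - 56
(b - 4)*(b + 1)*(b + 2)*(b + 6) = b^4 + 5*b^3 - 16*b^2 - 68*b - 48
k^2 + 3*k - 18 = (k - 3)*(k + 6)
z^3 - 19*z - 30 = (z - 5)*(z + 2)*(z + 3)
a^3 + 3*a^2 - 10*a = a*(a - 2)*(a + 5)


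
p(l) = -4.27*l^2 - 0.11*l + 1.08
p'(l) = -8.54*l - 0.11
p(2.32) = -22.16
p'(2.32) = -19.92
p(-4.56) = -87.21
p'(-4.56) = 38.83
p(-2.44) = -24.07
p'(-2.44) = 20.73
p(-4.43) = -82.23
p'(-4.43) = 37.72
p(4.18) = -73.99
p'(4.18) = -35.81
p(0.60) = -0.52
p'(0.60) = -5.23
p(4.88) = -101.14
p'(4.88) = -41.79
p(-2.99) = -36.77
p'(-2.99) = 25.42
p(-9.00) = -343.80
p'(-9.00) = 76.75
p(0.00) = 1.08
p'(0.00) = -0.11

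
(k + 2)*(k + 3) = k^2 + 5*k + 6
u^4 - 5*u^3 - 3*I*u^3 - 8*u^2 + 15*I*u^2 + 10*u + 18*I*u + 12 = (u - 6)*(u - 2*I)*(-I*u - I)*(I*u + 1)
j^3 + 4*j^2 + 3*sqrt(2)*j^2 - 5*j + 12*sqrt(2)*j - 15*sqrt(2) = (j - 1)*(j + 5)*(j + 3*sqrt(2))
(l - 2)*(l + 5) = l^2 + 3*l - 10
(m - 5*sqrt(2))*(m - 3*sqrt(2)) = m^2 - 8*sqrt(2)*m + 30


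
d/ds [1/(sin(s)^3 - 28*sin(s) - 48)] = (28 - 3*sin(s)^2)*cos(s)/(-sin(s)^3 + 28*sin(s) + 48)^2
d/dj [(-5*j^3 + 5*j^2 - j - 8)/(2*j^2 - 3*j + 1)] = (-10*j^4 + 30*j^3 - 28*j^2 + 42*j - 25)/(4*j^4 - 12*j^3 + 13*j^2 - 6*j + 1)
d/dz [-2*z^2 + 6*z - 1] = 6 - 4*z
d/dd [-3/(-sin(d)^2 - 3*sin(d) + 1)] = -3*(2*sin(d) + 3)*cos(d)/(3*sin(d) - cos(d)^2)^2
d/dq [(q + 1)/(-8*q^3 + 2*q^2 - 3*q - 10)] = (-8*q^3 + 2*q^2 - 3*q + (q + 1)*(24*q^2 - 4*q + 3) - 10)/(8*q^3 - 2*q^2 + 3*q + 10)^2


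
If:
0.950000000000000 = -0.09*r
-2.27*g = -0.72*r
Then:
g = -3.35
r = -10.56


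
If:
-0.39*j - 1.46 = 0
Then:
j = -3.74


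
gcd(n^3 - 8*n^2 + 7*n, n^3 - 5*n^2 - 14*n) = n^2 - 7*n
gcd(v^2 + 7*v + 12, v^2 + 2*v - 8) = v + 4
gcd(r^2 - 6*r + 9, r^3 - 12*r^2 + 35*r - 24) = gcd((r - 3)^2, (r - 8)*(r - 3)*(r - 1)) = r - 3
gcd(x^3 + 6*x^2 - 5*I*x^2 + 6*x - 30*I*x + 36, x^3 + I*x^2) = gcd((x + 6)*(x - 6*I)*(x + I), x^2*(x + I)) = x + I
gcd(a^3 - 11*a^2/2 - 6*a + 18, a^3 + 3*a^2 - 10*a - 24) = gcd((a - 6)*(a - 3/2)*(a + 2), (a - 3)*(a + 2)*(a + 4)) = a + 2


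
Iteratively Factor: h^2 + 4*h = (h)*(h + 4)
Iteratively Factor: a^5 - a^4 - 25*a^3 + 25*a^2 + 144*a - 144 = (a + 4)*(a^4 - 5*a^3 - 5*a^2 + 45*a - 36) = (a - 4)*(a + 4)*(a^3 - a^2 - 9*a + 9) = (a - 4)*(a - 1)*(a + 4)*(a^2 - 9) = (a - 4)*(a - 3)*(a - 1)*(a + 4)*(a + 3)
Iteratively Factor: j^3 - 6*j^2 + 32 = (j + 2)*(j^2 - 8*j + 16) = (j - 4)*(j + 2)*(j - 4)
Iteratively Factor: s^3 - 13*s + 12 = (s - 1)*(s^2 + s - 12) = (s - 1)*(s + 4)*(s - 3)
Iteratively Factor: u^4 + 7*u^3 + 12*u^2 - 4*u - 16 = (u + 2)*(u^3 + 5*u^2 + 2*u - 8) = (u - 1)*(u + 2)*(u^2 + 6*u + 8) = (u - 1)*(u + 2)^2*(u + 4)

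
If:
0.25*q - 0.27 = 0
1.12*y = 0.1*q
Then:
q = 1.08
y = 0.10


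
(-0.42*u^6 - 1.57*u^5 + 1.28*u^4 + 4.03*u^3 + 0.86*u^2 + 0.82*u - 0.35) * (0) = 0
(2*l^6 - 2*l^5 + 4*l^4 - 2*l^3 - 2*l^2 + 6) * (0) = 0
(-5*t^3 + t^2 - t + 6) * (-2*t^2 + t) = 10*t^5 - 7*t^4 + 3*t^3 - 13*t^2 + 6*t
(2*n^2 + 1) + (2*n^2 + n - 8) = 4*n^2 + n - 7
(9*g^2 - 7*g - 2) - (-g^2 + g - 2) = 10*g^2 - 8*g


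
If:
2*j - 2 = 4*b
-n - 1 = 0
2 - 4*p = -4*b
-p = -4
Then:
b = 7/2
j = 8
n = -1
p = 4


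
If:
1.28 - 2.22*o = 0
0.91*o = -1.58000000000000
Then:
No Solution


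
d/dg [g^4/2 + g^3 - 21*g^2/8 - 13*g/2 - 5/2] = 2*g^3 + 3*g^2 - 21*g/4 - 13/2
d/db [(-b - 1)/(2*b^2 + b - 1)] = 2/(4*b^2 - 4*b + 1)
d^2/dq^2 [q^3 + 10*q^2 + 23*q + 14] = 6*q + 20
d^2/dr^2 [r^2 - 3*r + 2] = 2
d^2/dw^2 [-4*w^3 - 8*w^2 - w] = -24*w - 16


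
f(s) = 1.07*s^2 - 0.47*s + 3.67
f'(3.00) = 5.95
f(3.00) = 11.89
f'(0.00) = -0.47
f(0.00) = 3.67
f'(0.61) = 0.84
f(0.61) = 3.78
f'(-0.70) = -1.97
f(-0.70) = 4.52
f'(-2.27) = -5.33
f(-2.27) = 10.25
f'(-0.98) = -2.57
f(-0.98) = 5.16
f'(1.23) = 2.16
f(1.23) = 4.71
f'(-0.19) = -0.88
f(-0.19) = 3.80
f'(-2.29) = -5.37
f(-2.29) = 10.36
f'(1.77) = 3.32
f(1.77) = 6.19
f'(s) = 2.14*s - 0.47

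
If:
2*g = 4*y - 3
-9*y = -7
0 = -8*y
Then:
No Solution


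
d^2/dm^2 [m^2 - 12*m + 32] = 2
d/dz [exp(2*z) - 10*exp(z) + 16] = 2*(exp(z) - 5)*exp(z)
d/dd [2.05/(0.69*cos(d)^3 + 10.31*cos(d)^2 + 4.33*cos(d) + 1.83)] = (4.2435*cos(d)^2 + 42.271*cos(d) + 8.8765)*sin(d)/(0.69*cos(d)^3 + 10.31*cos(d)^2 + 4.33*cos(d) + 1.83)^2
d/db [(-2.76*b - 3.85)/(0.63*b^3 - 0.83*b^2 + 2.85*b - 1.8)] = (3.4776*b^3 + 4.9857*b^2 - 6.391*b + 15.9405)/(0.3969*b^6 - 1.0458*b^5 + 4.2799*b^4 - 6.999*b^3 + 11.1105*b^2 - 10.26*b + 3.24)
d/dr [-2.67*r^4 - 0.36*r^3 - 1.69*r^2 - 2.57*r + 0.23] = -10.68*r^3 - 1.08*r^2 - 3.38*r - 2.57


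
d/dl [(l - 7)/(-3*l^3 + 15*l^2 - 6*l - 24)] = (-l^3 + 5*l^2 - 2*l + (l - 7)*(3*l^2 - 10*l + 2) - 8)/(3*(l^3 - 5*l^2 + 2*l + 8)^2)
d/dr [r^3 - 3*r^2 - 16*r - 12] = 3*r^2 - 6*r - 16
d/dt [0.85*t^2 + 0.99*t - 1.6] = 1.7*t + 0.99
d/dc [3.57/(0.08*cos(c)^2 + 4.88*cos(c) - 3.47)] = (0.5712*cos(c) + 17.4216)*sin(c)/(0.08*cos(c)^2 + 4.88*cos(c) - 3.47)^2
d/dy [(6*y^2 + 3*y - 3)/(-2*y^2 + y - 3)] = 6*(2*y^2 - 8*y - 1)/(4*y^4 - 4*y^3 + 13*y^2 - 6*y + 9)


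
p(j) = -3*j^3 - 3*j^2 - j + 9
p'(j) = -9*j^2 - 6*j - 1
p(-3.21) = 80.53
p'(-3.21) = -74.48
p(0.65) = 6.26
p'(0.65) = -8.70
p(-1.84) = 19.37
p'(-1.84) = -20.43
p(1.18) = -1.29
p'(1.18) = -20.61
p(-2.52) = 40.48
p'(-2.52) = -43.03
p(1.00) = 2.00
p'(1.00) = -16.00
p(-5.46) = 413.34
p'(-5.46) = -236.54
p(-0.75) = 9.33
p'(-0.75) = -1.56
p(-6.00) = 555.00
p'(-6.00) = -289.00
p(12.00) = -5619.00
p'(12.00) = -1369.00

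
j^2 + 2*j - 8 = (j - 2)*(j + 4)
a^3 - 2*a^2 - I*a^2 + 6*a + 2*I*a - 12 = (a - 2)*(a - 3*I)*(a + 2*I)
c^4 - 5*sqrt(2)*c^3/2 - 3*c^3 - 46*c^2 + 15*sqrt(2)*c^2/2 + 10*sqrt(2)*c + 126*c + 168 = (c - 4)*(c + 1)*(c - 6*sqrt(2))*(c + 7*sqrt(2)/2)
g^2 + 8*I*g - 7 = (g + I)*(g + 7*I)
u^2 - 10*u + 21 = (u - 7)*(u - 3)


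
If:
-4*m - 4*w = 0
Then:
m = -w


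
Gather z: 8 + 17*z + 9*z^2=9*z^2 + 17*z + 8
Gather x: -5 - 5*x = -5*x - 5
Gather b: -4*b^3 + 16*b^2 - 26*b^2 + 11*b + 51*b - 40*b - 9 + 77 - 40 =-4*b^3 - 10*b^2 + 22*b + 28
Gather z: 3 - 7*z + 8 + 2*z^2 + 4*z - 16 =2*z^2 - 3*z - 5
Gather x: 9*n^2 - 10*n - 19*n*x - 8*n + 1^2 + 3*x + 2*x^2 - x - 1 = 9*n^2 - 18*n + 2*x^2 + x*(2 - 19*n)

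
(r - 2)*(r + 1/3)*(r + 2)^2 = r^4 + 7*r^3/3 - 10*r^2/3 - 28*r/3 - 8/3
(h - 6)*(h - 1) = h^2 - 7*h + 6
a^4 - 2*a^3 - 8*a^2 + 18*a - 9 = (a - 3)*(a - 1)^2*(a + 3)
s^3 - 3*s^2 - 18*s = s*(s - 6)*(s + 3)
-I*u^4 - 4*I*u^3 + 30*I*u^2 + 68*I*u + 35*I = (u - 5)*(u + 1)*(u + 7)*(-I*u - I)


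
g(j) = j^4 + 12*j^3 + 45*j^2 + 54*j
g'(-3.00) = 0.00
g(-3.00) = 0.00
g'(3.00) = 756.00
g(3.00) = 972.00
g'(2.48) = 559.63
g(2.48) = 631.55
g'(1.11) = 203.73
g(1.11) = 133.31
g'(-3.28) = 4.95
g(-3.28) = -0.70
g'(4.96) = 1874.15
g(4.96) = 3444.44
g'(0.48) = 105.94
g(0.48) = 37.67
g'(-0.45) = 20.43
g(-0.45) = -16.24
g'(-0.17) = 39.72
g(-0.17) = -7.94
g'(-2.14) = -12.94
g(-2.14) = -6.11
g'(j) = 4*j^3 + 36*j^2 + 90*j + 54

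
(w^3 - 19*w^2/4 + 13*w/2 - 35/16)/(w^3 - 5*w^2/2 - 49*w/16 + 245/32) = 2*(2*w - 1)/(4*w + 7)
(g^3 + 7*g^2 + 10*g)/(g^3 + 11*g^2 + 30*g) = (g + 2)/(g + 6)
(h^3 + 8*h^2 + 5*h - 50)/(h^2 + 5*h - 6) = (h^3 + 8*h^2 + 5*h - 50)/(h^2 + 5*h - 6)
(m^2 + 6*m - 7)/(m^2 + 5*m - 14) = (m - 1)/(m - 2)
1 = 1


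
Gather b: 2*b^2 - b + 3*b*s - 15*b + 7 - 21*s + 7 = 2*b^2 + b*(3*s - 16) - 21*s + 14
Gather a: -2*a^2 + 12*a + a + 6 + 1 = -2*a^2 + 13*a + 7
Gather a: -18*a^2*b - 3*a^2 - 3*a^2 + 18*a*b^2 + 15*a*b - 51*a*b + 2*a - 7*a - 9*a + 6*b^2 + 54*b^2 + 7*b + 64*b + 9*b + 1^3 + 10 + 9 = a^2*(-18*b - 6) + a*(18*b^2 - 36*b - 14) + 60*b^2 + 80*b + 20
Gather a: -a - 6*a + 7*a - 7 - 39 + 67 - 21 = 0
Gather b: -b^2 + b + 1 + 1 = -b^2 + b + 2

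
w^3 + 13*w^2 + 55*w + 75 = (w + 3)*(w + 5)^2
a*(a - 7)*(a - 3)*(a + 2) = a^4 - 8*a^3 + a^2 + 42*a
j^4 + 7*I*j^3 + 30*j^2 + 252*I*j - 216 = (j - 6*I)*(j + I)*(j + 6*I)^2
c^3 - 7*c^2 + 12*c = c*(c - 4)*(c - 3)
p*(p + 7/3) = p^2 + 7*p/3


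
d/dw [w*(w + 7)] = 2*w + 7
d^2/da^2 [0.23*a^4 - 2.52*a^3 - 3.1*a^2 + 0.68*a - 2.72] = 2.76*a^2 - 15.12*a - 6.2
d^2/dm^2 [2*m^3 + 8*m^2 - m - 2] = 12*m + 16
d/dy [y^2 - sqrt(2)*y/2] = 2*y - sqrt(2)/2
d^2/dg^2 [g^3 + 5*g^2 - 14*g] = 6*g + 10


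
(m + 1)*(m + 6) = m^2 + 7*m + 6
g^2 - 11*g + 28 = (g - 7)*(g - 4)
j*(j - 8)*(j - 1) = j^3 - 9*j^2 + 8*j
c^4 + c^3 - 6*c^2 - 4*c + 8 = (c - 2)*(c - 1)*(c + 2)^2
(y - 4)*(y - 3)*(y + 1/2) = y^3 - 13*y^2/2 + 17*y/2 + 6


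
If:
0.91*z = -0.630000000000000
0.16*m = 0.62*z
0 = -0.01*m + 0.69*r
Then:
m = -2.68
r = -0.04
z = -0.69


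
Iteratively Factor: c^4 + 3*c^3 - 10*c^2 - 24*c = (c + 2)*(c^3 + c^2 - 12*c) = (c - 3)*(c + 2)*(c^2 + 4*c) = (c - 3)*(c + 2)*(c + 4)*(c)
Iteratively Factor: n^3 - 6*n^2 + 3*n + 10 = (n + 1)*(n^2 - 7*n + 10) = (n - 2)*(n + 1)*(n - 5)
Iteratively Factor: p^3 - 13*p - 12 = (p - 4)*(p^2 + 4*p + 3) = (p - 4)*(p + 3)*(p + 1)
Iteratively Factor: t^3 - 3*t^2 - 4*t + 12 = (t + 2)*(t^2 - 5*t + 6) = (t - 2)*(t + 2)*(t - 3)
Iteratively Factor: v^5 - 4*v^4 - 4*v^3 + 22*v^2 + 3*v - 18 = (v - 3)*(v^4 - v^3 - 7*v^2 + v + 6) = (v - 3)*(v + 2)*(v^3 - 3*v^2 - v + 3) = (v - 3)^2*(v + 2)*(v^2 - 1) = (v - 3)^2*(v + 1)*(v + 2)*(v - 1)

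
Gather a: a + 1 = a + 1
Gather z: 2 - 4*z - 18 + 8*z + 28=4*z + 12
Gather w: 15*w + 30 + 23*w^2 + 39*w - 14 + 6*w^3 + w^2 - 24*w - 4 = 6*w^3 + 24*w^2 + 30*w + 12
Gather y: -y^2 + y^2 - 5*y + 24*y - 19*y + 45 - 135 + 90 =0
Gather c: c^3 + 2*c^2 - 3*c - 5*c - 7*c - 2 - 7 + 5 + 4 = c^3 + 2*c^2 - 15*c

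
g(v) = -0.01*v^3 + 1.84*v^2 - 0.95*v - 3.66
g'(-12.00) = -49.43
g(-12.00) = 289.98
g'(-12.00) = -49.43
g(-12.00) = 289.98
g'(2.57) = 8.31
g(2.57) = 5.88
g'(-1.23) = -5.52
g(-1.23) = 0.31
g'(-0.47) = -2.69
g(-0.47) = -2.81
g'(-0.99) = -4.62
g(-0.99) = -0.91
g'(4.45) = 14.83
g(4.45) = 27.67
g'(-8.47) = -34.27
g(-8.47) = 142.47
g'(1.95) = 6.11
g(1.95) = 1.41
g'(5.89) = 19.68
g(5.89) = 52.53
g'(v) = -0.03*v^2 + 3.68*v - 0.95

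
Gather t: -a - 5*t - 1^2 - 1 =-a - 5*t - 2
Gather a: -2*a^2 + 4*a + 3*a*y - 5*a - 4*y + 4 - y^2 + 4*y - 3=-2*a^2 + a*(3*y - 1) - y^2 + 1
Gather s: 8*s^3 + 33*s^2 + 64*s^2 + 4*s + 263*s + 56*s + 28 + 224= 8*s^3 + 97*s^2 + 323*s + 252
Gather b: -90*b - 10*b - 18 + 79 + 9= 70 - 100*b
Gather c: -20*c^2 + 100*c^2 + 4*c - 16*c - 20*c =80*c^2 - 32*c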